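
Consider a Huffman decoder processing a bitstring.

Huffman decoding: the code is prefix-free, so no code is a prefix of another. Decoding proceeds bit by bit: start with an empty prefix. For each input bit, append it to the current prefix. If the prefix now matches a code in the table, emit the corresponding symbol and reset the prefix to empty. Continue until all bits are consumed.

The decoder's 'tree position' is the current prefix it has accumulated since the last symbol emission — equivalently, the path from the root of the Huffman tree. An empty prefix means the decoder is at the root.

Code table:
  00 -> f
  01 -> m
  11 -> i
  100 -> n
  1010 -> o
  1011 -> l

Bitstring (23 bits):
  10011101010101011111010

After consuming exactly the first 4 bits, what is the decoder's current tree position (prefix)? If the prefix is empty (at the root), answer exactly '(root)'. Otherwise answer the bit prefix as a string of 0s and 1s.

Answer: 1

Derivation:
Bit 0: prefix='1' (no match yet)
Bit 1: prefix='10' (no match yet)
Bit 2: prefix='100' -> emit 'n', reset
Bit 3: prefix='1' (no match yet)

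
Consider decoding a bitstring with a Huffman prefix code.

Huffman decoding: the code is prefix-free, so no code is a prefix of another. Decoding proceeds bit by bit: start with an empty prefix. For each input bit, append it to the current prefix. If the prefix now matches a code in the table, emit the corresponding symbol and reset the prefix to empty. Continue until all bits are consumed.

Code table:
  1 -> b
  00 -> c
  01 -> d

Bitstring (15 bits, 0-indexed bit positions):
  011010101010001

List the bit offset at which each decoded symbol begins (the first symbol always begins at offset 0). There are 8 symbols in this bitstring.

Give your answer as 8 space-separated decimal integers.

Answer: 0 2 3 5 7 9 11 13

Derivation:
Bit 0: prefix='0' (no match yet)
Bit 1: prefix='01' -> emit 'd', reset
Bit 2: prefix='1' -> emit 'b', reset
Bit 3: prefix='0' (no match yet)
Bit 4: prefix='01' -> emit 'd', reset
Bit 5: prefix='0' (no match yet)
Bit 6: prefix='01' -> emit 'd', reset
Bit 7: prefix='0' (no match yet)
Bit 8: prefix='01' -> emit 'd', reset
Bit 9: prefix='0' (no match yet)
Bit 10: prefix='01' -> emit 'd', reset
Bit 11: prefix='0' (no match yet)
Bit 12: prefix='00' -> emit 'c', reset
Bit 13: prefix='0' (no match yet)
Bit 14: prefix='01' -> emit 'd', reset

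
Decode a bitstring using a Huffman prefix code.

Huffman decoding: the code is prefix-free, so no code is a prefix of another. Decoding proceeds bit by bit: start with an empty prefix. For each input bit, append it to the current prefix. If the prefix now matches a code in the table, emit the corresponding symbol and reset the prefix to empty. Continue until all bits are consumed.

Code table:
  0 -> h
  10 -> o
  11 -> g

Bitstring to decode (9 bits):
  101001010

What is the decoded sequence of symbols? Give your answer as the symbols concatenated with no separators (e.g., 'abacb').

Bit 0: prefix='1' (no match yet)
Bit 1: prefix='10' -> emit 'o', reset
Bit 2: prefix='1' (no match yet)
Bit 3: prefix='10' -> emit 'o', reset
Bit 4: prefix='0' -> emit 'h', reset
Bit 5: prefix='1' (no match yet)
Bit 6: prefix='10' -> emit 'o', reset
Bit 7: prefix='1' (no match yet)
Bit 8: prefix='10' -> emit 'o', reset

Answer: oohoo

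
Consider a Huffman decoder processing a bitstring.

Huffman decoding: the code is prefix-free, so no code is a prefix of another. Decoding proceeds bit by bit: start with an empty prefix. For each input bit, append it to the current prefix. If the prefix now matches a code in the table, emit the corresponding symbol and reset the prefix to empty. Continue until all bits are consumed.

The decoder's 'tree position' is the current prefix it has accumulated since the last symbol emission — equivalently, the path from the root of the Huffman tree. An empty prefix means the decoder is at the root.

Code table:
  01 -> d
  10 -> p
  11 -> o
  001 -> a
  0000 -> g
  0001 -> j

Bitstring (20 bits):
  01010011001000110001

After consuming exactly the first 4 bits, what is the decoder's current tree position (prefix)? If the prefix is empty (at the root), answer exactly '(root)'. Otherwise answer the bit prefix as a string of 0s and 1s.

Bit 0: prefix='0' (no match yet)
Bit 1: prefix='01' -> emit 'd', reset
Bit 2: prefix='0' (no match yet)
Bit 3: prefix='01' -> emit 'd', reset

Answer: (root)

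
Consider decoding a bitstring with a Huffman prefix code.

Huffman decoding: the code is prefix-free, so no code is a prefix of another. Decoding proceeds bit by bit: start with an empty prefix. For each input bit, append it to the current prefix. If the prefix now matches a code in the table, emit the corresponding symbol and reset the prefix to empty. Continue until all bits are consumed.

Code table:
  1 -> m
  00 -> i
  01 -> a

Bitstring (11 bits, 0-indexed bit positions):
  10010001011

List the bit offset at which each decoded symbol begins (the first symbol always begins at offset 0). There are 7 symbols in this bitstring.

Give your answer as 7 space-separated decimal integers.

Answer: 0 1 3 4 6 8 10

Derivation:
Bit 0: prefix='1' -> emit 'm', reset
Bit 1: prefix='0' (no match yet)
Bit 2: prefix='00' -> emit 'i', reset
Bit 3: prefix='1' -> emit 'm', reset
Bit 4: prefix='0' (no match yet)
Bit 5: prefix='00' -> emit 'i', reset
Bit 6: prefix='0' (no match yet)
Bit 7: prefix='01' -> emit 'a', reset
Bit 8: prefix='0' (no match yet)
Bit 9: prefix='01' -> emit 'a', reset
Bit 10: prefix='1' -> emit 'm', reset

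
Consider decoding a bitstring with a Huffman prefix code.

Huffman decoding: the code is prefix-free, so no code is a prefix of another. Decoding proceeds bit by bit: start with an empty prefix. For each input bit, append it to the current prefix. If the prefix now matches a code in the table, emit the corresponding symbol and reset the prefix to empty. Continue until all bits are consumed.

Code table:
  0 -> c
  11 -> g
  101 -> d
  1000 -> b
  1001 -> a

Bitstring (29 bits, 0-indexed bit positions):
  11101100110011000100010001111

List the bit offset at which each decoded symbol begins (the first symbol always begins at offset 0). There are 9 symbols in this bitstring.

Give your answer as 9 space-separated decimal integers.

Bit 0: prefix='1' (no match yet)
Bit 1: prefix='11' -> emit 'g', reset
Bit 2: prefix='1' (no match yet)
Bit 3: prefix='10' (no match yet)
Bit 4: prefix='101' -> emit 'd', reset
Bit 5: prefix='1' (no match yet)
Bit 6: prefix='10' (no match yet)
Bit 7: prefix='100' (no match yet)
Bit 8: prefix='1001' -> emit 'a', reset
Bit 9: prefix='1' (no match yet)
Bit 10: prefix='10' (no match yet)
Bit 11: prefix='100' (no match yet)
Bit 12: prefix='1001' -> emit 'a', reset
Bit 13: prefix='1' (no match yet)
Bit 14: prefix='10' (no match yet)
Bit 15: prefix='100' (no match yet)
Bit 16: prefix='1000' -> emit 'b', reset
Bit 17: prefix='1' (no match yet)
Bit 18: prefix='10' (no match yet)
Bit 19: prefix='100' (no match yet)
Bit 20: prefix='1000' -> emit 'b', reset
Bit 21: prefix='1' (no match yet)
Bit 22: prefix='10' (no match yet)
Bit 23: prefix='100' (no match yet)
Bit 24: prefix='1000' -> emit 'b', reset
Bit 25: prefix='1' (no match yet)
Bit 26: prefix='11' -> emit 'g', reset
Bit 27: prefix='1' (no match yet)
Bit 28: prefix='11' -> emit 'g', reset

Answer: 0 2 5 9 13 17 21 25 27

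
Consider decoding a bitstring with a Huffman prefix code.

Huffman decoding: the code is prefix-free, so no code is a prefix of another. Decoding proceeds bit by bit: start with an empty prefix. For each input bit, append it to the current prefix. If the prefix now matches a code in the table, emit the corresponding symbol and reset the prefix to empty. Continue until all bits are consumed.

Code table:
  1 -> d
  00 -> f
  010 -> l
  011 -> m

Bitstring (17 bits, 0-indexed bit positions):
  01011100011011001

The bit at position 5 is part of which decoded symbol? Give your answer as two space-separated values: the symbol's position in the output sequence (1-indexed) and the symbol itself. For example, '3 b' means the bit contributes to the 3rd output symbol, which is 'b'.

Bit 0: prefix='0' (no match yet)
Bit 1: prefix='01' (no match yet)
Bit 2: prefix='010' -> emit 'l', reset
Bit 3: prefix='1' -> emit 'd', reset
Bit 4: prefix='1' -> emit 'd', reset
Bit 5: prefix='1' -> emit 'd', reset
Bit 6: prefix='0' (no match yet)
Bit 7: prefix='00' -> emit 'f', reset
Bit 8: prefix='0' (no match yet)
Bit 9: prefix='01' (no match yet)

Answer: 4 d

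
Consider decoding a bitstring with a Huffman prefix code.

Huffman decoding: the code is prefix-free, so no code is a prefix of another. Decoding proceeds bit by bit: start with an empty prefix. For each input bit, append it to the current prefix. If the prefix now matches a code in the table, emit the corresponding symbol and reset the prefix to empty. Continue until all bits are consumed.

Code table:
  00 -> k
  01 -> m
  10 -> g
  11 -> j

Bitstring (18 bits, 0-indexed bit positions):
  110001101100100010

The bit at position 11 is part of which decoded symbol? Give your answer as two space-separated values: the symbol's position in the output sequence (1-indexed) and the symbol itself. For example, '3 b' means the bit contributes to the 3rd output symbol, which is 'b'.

Answer: 6 k

Derivation:
Bit 0: prefix='1' (no match yet)
Bit 1: prefix='11' -> emit 'j', reset
Bit 2: prefix='0' (no match yet)
Bit 3: prefix='00' -> emit 'k', reset
Bit 4: prefix='0' (no match yet)
Bit 5: prefix='01' -> emit 'm', reset
Bit 6: prefix='1' (no match yet)
Bit 7: prefix='10' -> emit 'g', reset
Bit 8: prefix='1' (no match yet)
Bit 9: prefix='11' -> emit 'j', reset
Bit 10: prefix='0' (no match yet)
Bit 11: prefix='00' -> emit 'k', reset
Bit 12: prefix='1' (no match yet)
Bit 13: prefix='10' -> emit 'g', reset
Bit 14: prefix='0' (no match yet)
Bit 15: prefix='00' -> emit 'k', reset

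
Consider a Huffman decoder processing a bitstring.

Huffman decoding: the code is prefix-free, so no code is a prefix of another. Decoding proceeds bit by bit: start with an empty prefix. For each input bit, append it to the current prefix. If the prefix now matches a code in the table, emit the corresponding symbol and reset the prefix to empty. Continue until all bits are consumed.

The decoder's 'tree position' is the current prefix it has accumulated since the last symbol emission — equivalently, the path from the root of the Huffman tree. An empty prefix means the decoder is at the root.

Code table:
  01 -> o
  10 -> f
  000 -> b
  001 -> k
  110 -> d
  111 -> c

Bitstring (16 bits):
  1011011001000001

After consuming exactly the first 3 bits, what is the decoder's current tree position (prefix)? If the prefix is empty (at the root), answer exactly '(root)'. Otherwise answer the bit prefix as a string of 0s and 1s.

Answer: 1

Derivation:
Bit 0: prefix='1' (no match yet)
Bit 1: prefix='10' -> emit 'f', reset
Bit 2: prefix='1' (no match yet)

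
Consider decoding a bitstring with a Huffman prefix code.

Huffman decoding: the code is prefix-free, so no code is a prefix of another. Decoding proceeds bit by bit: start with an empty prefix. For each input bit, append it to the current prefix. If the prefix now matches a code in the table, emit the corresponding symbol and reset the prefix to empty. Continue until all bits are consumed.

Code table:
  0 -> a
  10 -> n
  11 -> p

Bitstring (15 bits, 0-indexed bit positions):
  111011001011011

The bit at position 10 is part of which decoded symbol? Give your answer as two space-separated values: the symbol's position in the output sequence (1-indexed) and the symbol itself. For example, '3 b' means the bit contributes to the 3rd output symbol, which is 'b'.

Answer: 7 p

Derivation:
Bit 0: prefix='1' (no match yet)
Bit 1: prefix='11' -> emit 'p', reset
Bit 2: prefix='1' (no match yet)
Bit 3: prefix='10' -> emit 'n', reset
Bit 4: prefix='1' (no match yet)
Bit 5: prefix='11' -> emit 'p', reset
Bit 6: prefix='0' -> emit 'a', reset
Bit 7: prefix='0' -> emit 'a', reset
Bit 8: prefix='1' (no match yet)
Bit 9: prefix='10' -> emit 'n', reset
Bit 10: prefix='1' (no match yet)
Bit 11: prefix='11' -> emit 'p', reset
Bit 12: prefix='0' -> emit 'a', reset
Bit 13: prefix='1' (no match yet)
Bit 14: prefix='11' -> emit 'p', reset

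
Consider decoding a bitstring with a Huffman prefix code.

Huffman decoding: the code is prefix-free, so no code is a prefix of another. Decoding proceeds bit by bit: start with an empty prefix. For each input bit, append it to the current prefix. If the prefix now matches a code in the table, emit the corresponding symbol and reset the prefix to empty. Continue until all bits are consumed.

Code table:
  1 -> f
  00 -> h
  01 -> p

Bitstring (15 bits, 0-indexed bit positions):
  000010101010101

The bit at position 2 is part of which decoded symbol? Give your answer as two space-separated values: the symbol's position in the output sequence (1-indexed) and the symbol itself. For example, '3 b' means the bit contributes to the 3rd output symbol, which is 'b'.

Answer: 2 h

Derivation:
Bit 0: prefix='0' (no match yet)
Bit 1: prefix='00' -> emit 'h', reset
Bit 2: prefix='0' (no match yet)
Bit 3: prefix='00' -> emit 'h', reset
Bit 4: prefix='1' -> emit 'f', reset
Bit 5: prefix='0' (no match yet)
Bit 6: prefix='01' -> emit 'p', reset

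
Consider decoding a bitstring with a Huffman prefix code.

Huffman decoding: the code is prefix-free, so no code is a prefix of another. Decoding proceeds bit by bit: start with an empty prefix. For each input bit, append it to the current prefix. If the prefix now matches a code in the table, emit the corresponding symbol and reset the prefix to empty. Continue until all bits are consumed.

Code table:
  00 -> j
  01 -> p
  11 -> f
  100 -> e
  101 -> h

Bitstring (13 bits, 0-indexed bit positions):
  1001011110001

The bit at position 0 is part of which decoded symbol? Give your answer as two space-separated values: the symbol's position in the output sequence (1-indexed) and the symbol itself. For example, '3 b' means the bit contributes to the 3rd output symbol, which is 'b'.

Answer: 1 e

Derivation:
Bit 0: prefix='1' (no match yet)
Bit 1: prefix='10' (no match yet)
Bit 2: prefix='100' -> emit 'e', reset
Bit 3: prefix='1' (no match yet)
Bit 4: prefix='10' (no match yet)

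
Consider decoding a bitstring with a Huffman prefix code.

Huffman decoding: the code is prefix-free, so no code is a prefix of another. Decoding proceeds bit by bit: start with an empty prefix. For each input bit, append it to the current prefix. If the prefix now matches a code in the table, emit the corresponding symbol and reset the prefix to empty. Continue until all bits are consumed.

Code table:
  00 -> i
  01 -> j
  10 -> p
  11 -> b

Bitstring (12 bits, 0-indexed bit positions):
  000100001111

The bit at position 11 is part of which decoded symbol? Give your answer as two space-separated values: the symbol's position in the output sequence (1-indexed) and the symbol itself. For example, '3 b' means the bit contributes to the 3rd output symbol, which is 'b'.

Answer: 6 b

Derivation:
Bit 0: prefix='0' (no match yet)
Bit 1: prefix='00' -> emit 'i', reset
Bit 2: prefix='0' (no match yet)
Bit 3: prefix='01' -> emit 'j', reset
Bit 4: prefix='0' (no match yet)
Bit 5: prefix='00' -> emit 'i', reset
Bit 6: prefix='0' (no match yet)
Bit 7: prefix='00' -> emit 'i', reset
Bit 8: prefix='1' (no match yet)
Bit 9: prefix='11' -> emit 'b', reset
Bit 10: prefix='1' (no match yet)
Bit 11: prefix='11' -> emit 'b', reset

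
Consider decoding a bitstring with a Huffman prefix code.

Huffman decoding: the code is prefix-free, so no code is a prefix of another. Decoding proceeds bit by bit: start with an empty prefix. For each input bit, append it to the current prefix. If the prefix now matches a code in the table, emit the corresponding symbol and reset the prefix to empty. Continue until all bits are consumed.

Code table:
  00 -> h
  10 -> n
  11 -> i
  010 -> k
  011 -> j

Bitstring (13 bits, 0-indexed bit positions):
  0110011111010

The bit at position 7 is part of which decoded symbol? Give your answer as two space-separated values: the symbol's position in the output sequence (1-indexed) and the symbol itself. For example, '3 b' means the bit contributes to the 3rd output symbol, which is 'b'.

Bit 0: prefix='0' (no match yet)
Bit 1: prefix='01' (no match yet)
Bit 2: prefix='011' -> emit 'j', reset
Bit 3: prefix='0' (no match yet)
Bit 4: prefix='00' -> emit 'h', reset
Bit 5: prefix='1' (no match yet)
Bit 6: prefix='11' -> emit 'i', reset
Bit 7: prefix='1' (no match yet)
Bit 8: prefix='11' -> emit 'i', reset
Bit 9: prefix='1' (no match yet)
Bit 10: prefix='10' -> emit 'n', reset
Bit 11: prefix='1' (no match yet)

Answer: 4 i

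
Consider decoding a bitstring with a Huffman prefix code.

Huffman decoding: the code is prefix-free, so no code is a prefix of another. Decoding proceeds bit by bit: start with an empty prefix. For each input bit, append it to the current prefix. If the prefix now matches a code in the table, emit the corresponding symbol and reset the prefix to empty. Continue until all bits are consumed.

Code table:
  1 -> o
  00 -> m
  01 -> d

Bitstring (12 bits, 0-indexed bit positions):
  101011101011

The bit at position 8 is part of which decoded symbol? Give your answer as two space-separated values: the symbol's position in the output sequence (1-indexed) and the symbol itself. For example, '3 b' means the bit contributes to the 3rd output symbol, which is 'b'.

Bit 0: prefix='1' -> emit 'o', reset
Bit 1: prefix='0' (no match yet)
Bit 2: prefix='01' -> emit 'd', reset
Bit 3: prefix='0' (no match yet)
Bit 4: prefix='01' -> emit 'd', reset
Bit 5: prefix='1' -> emit 'o', reset
Bit 6: prefix='1' -> emit 'o', reset
Bit 7: prefix='0' (no match yet)
Bit 8: prefix='01' -> emit 'd', reset
Bit 9: prefix='0' (no match yet)
Bit 10: prefix='01' -> emit 'd', reset
Bit 11: prefix='1' -> emit 'o', reset

Answer: 6 d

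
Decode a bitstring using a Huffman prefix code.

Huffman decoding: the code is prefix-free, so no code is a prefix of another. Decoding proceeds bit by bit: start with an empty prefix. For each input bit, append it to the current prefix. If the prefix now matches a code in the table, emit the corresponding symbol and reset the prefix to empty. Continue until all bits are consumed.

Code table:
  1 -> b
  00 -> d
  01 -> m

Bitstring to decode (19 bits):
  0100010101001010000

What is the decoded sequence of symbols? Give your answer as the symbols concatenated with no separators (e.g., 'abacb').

Answer: mdmmmdbmdd

Derivation:
Bit 0: prefix='0' (no match yet)
Bit 1: prefix='01' -> emit 'm', reset
Bit 2: prefix='0' (no match yet)
Bit 3: prefix='00' -> emit 'd', reset
Bit 4: prefix='0' (no match yet)
Bit 5: prefix='01' -> emit 'm', reset
Bit 6: prefix='0' (no match yet)
Bit 7: prefix='01' -> emit 'm', reset
Bit 8: prefix='0' (no match yet)
Bit 9: prefix='01' -> emit 'm', reset
Bit 10: prefix='0' (no match yet)
Bit 11: prefix='00' -> emit 'd', reset
Bit 12: prefix='1' -> emit 'b', reset
Bit 13: prefix='0' (no match yet)
Bit 14: prefix='01' -> emit 'm', reset
Bit 15: prefix='0' (no match yet)
Bit 16: prefix='00' -> emit 'd', reset
Bit 17: prefix='0' (no match yet)
Bit 18: prefix='00' -> emit 'd', reset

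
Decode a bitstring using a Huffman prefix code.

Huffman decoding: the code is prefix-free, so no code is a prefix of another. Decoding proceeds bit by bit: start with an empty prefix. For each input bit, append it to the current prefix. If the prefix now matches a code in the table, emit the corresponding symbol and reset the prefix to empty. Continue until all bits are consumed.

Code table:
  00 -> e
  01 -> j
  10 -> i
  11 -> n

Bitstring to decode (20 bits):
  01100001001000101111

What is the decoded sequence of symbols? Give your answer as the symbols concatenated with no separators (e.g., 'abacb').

Answer: jiejeieinn

Derivation:
Bit 0: prefix='0' (no match yet)
Bit 1: prefix='01' -> emit 'j', reset
Bit 2: prefix='1' (no match yet)
Bit 3: prefix='10' -> emit 'i', reset
Bit 4: prefix='0' (no match yet)
Bit 5: prefix='00' -> emit 'e', reset
Bit 6: prefix='0' (no match yet)
Bit 7: prefix='01' -> emit 'j', reset
Bit 8: prefix='0' (no match yet)
Bit 9: prefix='00' -> emit 'e', reset
Bit 10: prefix='1' (no match yet)
Bit 11: prefix='10' -> emit 'i', reset
Bit 12: prefix='0' (no match yet)
Bit 13: prefix='00' -> emit 'e', reset
Bit 14: prefix='1' (no match yet)
Bit 15: prefix='10' -> emit 'i', reset
Bit 16: prefix='1' (no match yet)
Bit 17: prefix='11' -> emit 'n', reset
Bit 18: prefix='1' (no match yet)
Bit 19: prefix='11' -> emit 'n', reset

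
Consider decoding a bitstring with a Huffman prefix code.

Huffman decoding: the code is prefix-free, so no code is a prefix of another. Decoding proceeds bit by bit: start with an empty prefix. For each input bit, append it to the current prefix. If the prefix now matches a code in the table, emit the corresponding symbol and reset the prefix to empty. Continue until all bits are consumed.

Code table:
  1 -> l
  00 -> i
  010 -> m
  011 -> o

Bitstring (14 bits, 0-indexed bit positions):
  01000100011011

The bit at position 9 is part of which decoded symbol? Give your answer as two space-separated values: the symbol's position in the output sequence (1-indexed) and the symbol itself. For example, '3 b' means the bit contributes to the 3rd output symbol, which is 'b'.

Answer: 5 o

Derivation:
Bit 0: prefix='0' (no match yet)
Bit 1: prefix='01' (no match yet)
Bit 2: prefix='010' -> emit 'm', reset
Bit 3: prefix='0' (no match yet)
Bit 4: prefix='00' -> emit 'i', reset
Bit 5: prefix='1' -> emit 'l', reset
Bit 6: prefix='0' (no match yet)
Bit 7: prefix='00' -> emit 'i', reset
Bit 8: prefix='0' (no match yet)
Bit 9: prefix='01' (no match yet)
Bit 10: prefix='011' -> emit 'o', reset
Bit 11: prefix='0' (no match yet)
Bit 12: prefix='01' (no match yet)
Bit 13: prefix='011' -> emit 'o', reset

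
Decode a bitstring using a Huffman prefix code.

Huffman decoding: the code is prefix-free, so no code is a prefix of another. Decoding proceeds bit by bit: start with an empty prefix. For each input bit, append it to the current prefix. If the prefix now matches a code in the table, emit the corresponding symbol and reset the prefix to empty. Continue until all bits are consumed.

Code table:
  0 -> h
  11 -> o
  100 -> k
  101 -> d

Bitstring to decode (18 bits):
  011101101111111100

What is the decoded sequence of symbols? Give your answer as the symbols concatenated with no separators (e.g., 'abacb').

Bit 0: prefix='0' -> emit 'h', reset
Bit 1: prefix='1' (no match yet)
Bit 2: prefix='11' -> emit 'o', reset
Bit 3: prefix='1' (no match yet)
Bit 4: prefix='10' (no match yet)
Bit 5: prefix='101' -> emit 'd', reset
Bit 6: prefix='1' (no match yet)
Bit 7: prefix='10' (no match yet)
Bit 8: prefix='101' -> emit 'd', reset
Bit 9: prefix='1' (no match yet)
Bit 10: prefix='11' -> emit 'o', reset
Bit 11: prefix='1' (no match yet)
Bit 12: prefix='11' -> emit 'o', reset
Bit 13: prefix='1' (no match yet)
Bit 14: prefix='11' -> emit 'o', reset
Bit 15: prefix='1' (no match yet)
Bit 16: prefix='10' (no match yet)
Bit 17: prefix='100' -> emit 'k', reset

Answer: hoddoook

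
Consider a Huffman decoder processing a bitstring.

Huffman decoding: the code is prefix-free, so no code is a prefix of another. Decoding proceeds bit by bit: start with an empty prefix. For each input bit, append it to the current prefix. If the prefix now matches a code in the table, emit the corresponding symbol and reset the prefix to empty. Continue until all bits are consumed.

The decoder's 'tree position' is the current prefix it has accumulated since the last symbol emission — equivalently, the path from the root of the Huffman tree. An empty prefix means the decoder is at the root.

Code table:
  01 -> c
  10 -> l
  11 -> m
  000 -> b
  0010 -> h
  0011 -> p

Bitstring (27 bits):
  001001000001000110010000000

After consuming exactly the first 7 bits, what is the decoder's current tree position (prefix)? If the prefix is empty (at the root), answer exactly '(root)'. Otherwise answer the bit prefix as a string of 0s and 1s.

Bit 0: prefix='0' (no match yet)
Bit 1: prefix='00' (no match yet)
Bit 2: prefix='001' (no match yet)
Bit 3: prefix='0010' -> emit 'h', reset
Bit 4: prefix='0' (no match yet)
Bit 5: prefix='01' -> emit 'c', reset
Bit 6: prefix='0' (no match yet)

Answer: 0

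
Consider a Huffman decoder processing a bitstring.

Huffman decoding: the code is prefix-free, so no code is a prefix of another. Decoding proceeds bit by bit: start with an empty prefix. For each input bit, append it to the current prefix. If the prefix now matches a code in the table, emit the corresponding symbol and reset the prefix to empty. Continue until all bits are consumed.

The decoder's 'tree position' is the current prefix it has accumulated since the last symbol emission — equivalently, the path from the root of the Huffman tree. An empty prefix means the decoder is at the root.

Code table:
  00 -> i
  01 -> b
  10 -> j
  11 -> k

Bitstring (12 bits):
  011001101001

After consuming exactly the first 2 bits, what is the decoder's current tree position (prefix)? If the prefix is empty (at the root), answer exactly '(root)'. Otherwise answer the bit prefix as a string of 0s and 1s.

Answer: (root)

Derivation:
Bit 0: prefix='0' (no match yet)
Bit 1: prefix='01' -> emit 'b', reset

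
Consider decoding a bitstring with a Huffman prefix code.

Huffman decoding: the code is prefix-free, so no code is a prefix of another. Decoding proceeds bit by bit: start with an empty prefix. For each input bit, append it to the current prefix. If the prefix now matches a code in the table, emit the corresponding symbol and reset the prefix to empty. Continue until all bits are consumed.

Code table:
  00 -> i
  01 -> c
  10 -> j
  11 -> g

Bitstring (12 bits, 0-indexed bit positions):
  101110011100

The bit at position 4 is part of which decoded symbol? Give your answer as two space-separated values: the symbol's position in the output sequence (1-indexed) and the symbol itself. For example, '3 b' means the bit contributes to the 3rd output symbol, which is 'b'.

Bit 0: prefix='1' (no match yet)
Bit 1: prefix='10' -> emit 'j', reset
Bit 2: prefix='1' (no match yet)
Bit 3: prefix='11' -> emit 'g', reset
Bit 4: prefix='1' (no match yet)
Bit 5: prefix='10' -> emit 'j', reset
Bit 6: prefix='0' (no match yet)
Bit 7: prefix='01' -> emit 'c', reset
Bit 8: prefix='1' (no match yet)

Answer: 3 j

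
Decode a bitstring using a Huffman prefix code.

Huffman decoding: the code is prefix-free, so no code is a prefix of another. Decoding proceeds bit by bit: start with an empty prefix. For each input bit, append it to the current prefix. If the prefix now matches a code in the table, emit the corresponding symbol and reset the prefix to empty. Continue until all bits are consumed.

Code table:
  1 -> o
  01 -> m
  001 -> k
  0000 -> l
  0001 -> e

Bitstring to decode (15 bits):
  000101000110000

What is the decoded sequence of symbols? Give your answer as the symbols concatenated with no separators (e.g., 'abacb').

Answer: emeol

Derivation:
Bit 0: prefix='0' (no match yet)
Bit 1: prefix='00' (no match yet)
Bit 2: prefix='000' (no match yet)
Bit 3: prefix='0001' -> emit 'e', reset
Bit 4: prefix='0' (no match yet)
Bit 5: prefix='01' -> emit 'm', reset
Bit 6: prefix='0' (no match yet)
Bit 7: prefix='00' (no match yet)
Bit 8: prefix='000' (no match yet)
Bit 9: prefix='0001' -> emit 'e', reset
Bit 10: prefix='1' -> emit 'o', reset
Bit 11: prefix='0' (no match yet)
Bit 12: prefix='00' (no match yet)
Bit 13: prefix='000' (no match yet)
Bit 14: prefix='0000' -> emit 'l', reset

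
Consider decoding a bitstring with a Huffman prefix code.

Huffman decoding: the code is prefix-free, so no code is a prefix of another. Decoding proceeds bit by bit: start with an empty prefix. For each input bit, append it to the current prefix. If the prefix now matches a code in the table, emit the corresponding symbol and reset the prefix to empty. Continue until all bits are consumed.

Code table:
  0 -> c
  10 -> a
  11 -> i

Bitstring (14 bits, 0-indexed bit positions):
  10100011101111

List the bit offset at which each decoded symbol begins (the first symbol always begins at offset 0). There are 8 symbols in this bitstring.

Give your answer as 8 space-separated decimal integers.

Answer: 0 2 4 5 6 8 10 12

Derivation:
Bit 0: prefix='1' (no match yet)
Bit 1: prefix='10' -> emit 'a', reset
Bit 2: prefix='1' (no match yet)
Bit 3: prefix='10' -> emit 'a', reset
Bit 4: prefix='0' -> emit 'c', reset
Bit 5: prefix='0' -> emit 'c', reset
Bit 6: prefix='1' (no match yet)
Bit 7: prefix='11' -> emit 'i', reset
Bit 8: prefix='1' (no match yet)
Bit 9: prefix='10' -> emit 'a', reset
Bit 10: prefix='1' (no match yet)
Bit 11: prefix='11' -> emit 'i', reset
Bit 12: prefix='1' (no match yet)
Bit 13: prefix='11' -> emit 'i', reset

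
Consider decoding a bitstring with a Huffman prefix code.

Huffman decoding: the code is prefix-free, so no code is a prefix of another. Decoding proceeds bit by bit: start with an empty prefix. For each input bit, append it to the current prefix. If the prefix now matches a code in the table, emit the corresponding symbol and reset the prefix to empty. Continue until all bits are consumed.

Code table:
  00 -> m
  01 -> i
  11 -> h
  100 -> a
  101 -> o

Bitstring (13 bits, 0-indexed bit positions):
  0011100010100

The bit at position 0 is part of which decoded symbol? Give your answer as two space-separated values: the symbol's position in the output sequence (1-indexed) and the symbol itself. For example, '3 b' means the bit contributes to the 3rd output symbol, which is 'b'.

Bit 0: prefix='0' (no match yet)
Bit 1: prefix='00' -> emit 'm', reset
Bit 2: prefix='1' (no match yet)
Bit 3: prefix='11' -> emit 'h', reset
Bit 4: prefix='1' (no match yet)

Answer: 1 m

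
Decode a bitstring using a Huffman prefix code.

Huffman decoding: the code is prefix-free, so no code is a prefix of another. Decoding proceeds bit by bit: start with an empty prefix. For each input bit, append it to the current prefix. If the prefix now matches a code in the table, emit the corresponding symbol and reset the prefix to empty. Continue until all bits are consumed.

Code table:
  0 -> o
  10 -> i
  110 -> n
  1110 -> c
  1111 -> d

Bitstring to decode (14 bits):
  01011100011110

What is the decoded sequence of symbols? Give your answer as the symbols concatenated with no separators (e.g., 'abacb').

Bit 0: prefix='0' -> emit 'o', reset
Bit 1: prefix='1' (no match yet)
Bit 2: prefix='10' -> emit 'i', reset
Bit 3: prefix='1' (no match yet)
Bit 4: prefix='11' (no match yet)
Bit 5: prefix='111' (no match yet)
Bit 6: prefix='1110' -> emit 'c', reset
Bit 7: prefix='0' -> emit 'o', reset
Bit 8: prefix='0' -> emit 'o', reset
Bit 9: prefix='1' (no match yet)
Bit 10: prefix='11' (no match yet)
Bit 11: prefix='111' (no match yet)
Bit 12: prefix='1111' -> emit 'd', reset
Bit 13: prefix='0' -> emit 'o', reset

Answer: oicoodo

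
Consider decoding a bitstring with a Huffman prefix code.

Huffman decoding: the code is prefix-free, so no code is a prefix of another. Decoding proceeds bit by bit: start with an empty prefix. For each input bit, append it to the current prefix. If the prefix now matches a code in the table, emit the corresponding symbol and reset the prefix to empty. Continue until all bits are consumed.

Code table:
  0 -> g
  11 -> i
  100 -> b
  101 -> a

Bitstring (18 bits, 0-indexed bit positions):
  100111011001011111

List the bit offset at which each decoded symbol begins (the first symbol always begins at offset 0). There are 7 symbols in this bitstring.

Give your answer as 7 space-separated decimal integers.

Answer: 0 3 5 8 11 14 16

Derivation:
Bit 0: prefix='1' (no match yet)
Bit 1: prefix='10' (no match yet)
Bit 2: prefix='100' -> emit 'b', reset
Bit 3: prefix='1' (no match yet)
Bit 4: prefix='11' -> emit 'i', reset
Bit 5: prefix='1' (no match yet)
Bit 6: prefix='10' (no match yet)
Bit 7: prefix='101' -> emit 'a', reset
Bit 8: prefix='1' (no match yet)
Bit 9: prefix='10' (no match yet)
Bit 10: prefix='100' -> emit 'b', reset
Bit 11: prefix='1' (no match yet)
Bit 12: prefix='10' (no match yet)
Bit 13: prefix='101' -> emit 'a', reset
Bit 14: prefix='1' (no match yet)
Bit 15: prefix='11' -> emit 'i', reset
Bit 16: prefix='1' (no match yet)
Bit 17: prefix='11' -> emit 'i', reset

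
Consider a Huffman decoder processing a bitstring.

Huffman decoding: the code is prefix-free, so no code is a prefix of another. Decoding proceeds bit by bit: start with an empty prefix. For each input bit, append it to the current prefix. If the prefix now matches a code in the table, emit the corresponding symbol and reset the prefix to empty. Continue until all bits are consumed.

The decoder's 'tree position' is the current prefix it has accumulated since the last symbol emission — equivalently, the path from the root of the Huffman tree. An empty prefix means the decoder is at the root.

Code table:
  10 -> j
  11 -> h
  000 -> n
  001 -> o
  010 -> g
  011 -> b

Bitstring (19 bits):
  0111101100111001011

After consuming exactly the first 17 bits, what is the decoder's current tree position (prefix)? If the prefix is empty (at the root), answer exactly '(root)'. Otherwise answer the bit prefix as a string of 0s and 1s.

Answer: 0

Derivation:
Bit 0: prefix='0' (no match yet)
Bit 1: prefix='01' (no match yet)
Bit 2: prefix='011' -> emit 'b', reset
Bit 3: prefix='1' (no match yet)
Bit 4: prefix='11' -> emit 'h', reset
Bit 5: prefix='0' (no match yet)
Bit 6: prefix='01' (no match yet)
Bit 7: prefix='011' -> emit 'b', reset
Bit 8: prefix='0' (no match yet)
Bit 9: prefix='00' (no match yet)
Bit 10: prefix='001' -> emit 'o', reset
Bit 11: prefix='1' (no match yet)
Bit 12: prefix='11' -> emit 'h', reset
Bit 13: prefix='0' (no match yet)
Bit 14: prefix='00' (no match yet)
Bit 15: prefix='001' -> emit 'o', reset
Bit 16: prefix='0' (no match yet)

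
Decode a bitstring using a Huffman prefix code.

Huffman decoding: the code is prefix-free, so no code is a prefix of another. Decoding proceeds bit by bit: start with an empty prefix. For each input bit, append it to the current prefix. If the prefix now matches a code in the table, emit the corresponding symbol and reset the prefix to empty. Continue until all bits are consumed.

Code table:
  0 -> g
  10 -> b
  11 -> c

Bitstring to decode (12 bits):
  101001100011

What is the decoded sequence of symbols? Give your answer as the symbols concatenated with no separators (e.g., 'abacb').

Answer: bbgcgggc

Derivation:
Bit 0: prefix='1' (no match yet)
Bit 1: prefix='10' -> emit 'b', reset
Bit 2: prefix='1' (no match yet)
Bit 3: prefix='10' -> emit 'b', reset
Bit 4: prefix='0' -> emit 'g', reset
Bit 5: prefix='1' (no match yet)
Bit 6: prefix='11' -> emit 'c', reset
Bit 7: prefix='0' -> emit 'g', reset
Bit 8: prefix='0' -> emit 'g', reset
Bit 9: prefix='0' -> emit 'g', reset
Bit 10: prefix='1' (no match yet)
Bit 11: prefix='11' -> emit 'c', reset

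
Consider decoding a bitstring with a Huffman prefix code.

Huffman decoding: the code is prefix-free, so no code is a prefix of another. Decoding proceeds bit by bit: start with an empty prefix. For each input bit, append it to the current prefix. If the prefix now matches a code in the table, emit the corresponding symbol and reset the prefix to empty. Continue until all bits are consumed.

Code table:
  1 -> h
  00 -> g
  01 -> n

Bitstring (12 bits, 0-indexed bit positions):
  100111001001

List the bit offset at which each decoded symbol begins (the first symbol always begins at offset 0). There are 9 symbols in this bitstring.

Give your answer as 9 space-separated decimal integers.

Bit 0: prefix='1' -> emit 'h', reset
Bit 1: prefix='0' (no match yet)
Bit 2: prefix='00' -> emit 'g', reset
Bit 3: prefix='1' -> emit 'h', reset
Bit 4: prefix='1' -> emit 'h', reset
Bit 5: prefix='1' -> emit 'h', reset
Bit 6: prefix='0' (no match yet)
Bit 7: prefix='00' -> emit 'g', reset
Bit 8: prefix='1' -> emit 'h', reset
Bit 9: prefix='0' (no match yet)
Bit 10: prefix='00' -> emit 'g', reset
Bit 11: prefix='1' -> emit 'h', reset

Answer: 0 1 3 4 5 6 8 9 11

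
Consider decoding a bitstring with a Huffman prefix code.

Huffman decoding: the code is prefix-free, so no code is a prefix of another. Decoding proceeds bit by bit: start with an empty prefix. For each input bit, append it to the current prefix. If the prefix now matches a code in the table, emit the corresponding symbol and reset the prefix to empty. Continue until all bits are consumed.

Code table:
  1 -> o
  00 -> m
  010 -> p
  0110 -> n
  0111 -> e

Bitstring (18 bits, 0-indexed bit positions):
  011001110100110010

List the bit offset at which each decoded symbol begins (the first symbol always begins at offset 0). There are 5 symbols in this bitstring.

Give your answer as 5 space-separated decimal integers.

Answer: 0 4 8 11 15

Derivation:
Bit 0: prefix='0' (no match yet)
Bit 1: prefix='01' (no match yet)
Bit 2: prefix='011' (no match yet)
Bit 3: prefix='0110' -> emit 'n', reset
Bit 4: prefix='0' (no match yet)
Bit 5: prefix='01' (no match yet)
Bit 6: prefix='011' (no match yet)
Bit 7: prefix='0111' -> emit 'e', reset
Bit 8: prefix='0' (no match yet)
Bit 9: prefix='01' (no match yet)
Bit 10: prefix='010' -> emit 'p', reset
Bit 11: prefix='0' (no match yet)
Bit 12: prefix='01' (no match yet)
Bit 13: prefix='011' (no match yet)
Bit 14: prefix='0110' -> emit 'n', reset
Bit 15: prefix='0' (no match yet)
Bit 16: prefix='01' (no match yet)
Bit 17: prefix='010' -> emit 'p', reset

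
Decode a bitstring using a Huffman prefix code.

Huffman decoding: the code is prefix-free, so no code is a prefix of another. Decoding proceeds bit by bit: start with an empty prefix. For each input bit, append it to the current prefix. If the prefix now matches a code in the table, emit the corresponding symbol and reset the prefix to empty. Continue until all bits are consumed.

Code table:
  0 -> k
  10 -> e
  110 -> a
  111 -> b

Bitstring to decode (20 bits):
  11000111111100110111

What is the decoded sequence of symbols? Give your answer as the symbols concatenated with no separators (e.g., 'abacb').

Answer: akkbbekab

Derivation:
Bit 0: prefix='1' (no match yet)
Bit 1: prefix='11' (no match yet)
Bit 2: prefix='110' -> emit 'a', reset
Bit 3: prefix='0' -> emit 'k', reset
Bit 4: prefix='0' -> emit 'k', reset
Bit 5: prefix='1' (no match yet)
Bit 6: prefix='11' (no match yet)
Bit 7: prefix='111' -> emit 'b', reset
Bit 8: prefix='1' (no match yet)
Bit 9: prefix='11' (no match yet)
Bit 10: prefix='111' -> emit 'b', reset
Bit 11: prefix='1' (no match yet)
Bit 12: prefix='10' -> emit 'e', reset
Bit 13: prefix='0' -> emit 'k', reset
Bit 14: prefix='1' (no match yet)
Bit 15: prefix='11' (no match yet)
Bit 16: prefix='110' -> emit 'a', reset
Bit 17: prefix='1' (no match yet)
Bit 18: prefix='11' (no match yet)
Bit 19: prefix='111' -> emit 'b', reset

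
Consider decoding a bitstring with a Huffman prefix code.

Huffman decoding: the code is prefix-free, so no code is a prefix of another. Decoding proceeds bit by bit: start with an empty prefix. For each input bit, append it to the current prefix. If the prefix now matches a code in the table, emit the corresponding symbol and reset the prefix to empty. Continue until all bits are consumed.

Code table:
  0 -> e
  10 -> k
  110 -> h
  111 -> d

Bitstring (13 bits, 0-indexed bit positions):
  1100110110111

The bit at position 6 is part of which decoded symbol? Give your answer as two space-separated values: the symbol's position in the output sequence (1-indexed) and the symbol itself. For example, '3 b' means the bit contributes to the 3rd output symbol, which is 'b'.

Bit 0: prefix='1' (no match yet)
Bit 1: prefix='11' (no match yet)
Bit 2: prefix='110' -> emit 'h', reset
Bit 3: prefix='0' -> emit 'e', reset
Bit 4: prefix='1' (no match yet)
Bit 5: prefix='11' (no match yet)
Bit 6: prefix='110' -> emit 'h', reset
Bit 7: prefix='1' (no match yet)
Bit 8: prefix='11' (no match yet)
Bit 9: prefix='110' -> emit 'h', reset
Bit 10: prefix='1' (no match yet)

Answer: 3 h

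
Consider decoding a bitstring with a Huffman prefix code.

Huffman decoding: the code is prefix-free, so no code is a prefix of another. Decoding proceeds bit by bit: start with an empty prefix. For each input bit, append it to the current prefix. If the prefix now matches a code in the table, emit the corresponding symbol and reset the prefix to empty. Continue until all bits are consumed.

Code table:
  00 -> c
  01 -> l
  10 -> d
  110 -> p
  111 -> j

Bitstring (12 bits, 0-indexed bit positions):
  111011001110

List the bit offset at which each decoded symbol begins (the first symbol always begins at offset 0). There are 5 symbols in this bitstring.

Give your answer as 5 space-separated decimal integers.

Bit 0: prefix='1' (no match yet)
Bit 1: prefix='11' (no match yet)
Bit 2: prefix='111' -> emit 'j', reset
Bit 3: prefix='0' (no match yet)
Bit 4: prefix='01' -> emit 'l', reset
Bit 5: prefix='1' (no match yet)
Bit 6: prefix='10' -> emit 'd', reset
Bit 7: prefix='0' (no match yet)
Bit 8: prefix='01' -> emit 'l', reset
Bit 9: prefix='1' (no match yet)
Bit 10: prefix='11' (no match yet)
Bit 11: prefix='110' -> emit 'p', reset

Answer: 0 3 5 7 9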